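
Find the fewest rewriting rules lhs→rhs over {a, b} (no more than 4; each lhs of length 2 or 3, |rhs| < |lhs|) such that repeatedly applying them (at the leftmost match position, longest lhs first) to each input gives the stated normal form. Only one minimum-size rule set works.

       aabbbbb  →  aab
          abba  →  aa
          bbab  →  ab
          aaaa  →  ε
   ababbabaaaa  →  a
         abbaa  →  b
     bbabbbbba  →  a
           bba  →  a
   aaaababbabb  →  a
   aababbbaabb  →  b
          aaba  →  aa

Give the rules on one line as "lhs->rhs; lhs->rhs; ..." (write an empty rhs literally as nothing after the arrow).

aaa->b; ba->; bb->

  | aabbbbb => aabbb => aab
  | abba => aa
  | bbab => ab
  | aaaa => ba => ε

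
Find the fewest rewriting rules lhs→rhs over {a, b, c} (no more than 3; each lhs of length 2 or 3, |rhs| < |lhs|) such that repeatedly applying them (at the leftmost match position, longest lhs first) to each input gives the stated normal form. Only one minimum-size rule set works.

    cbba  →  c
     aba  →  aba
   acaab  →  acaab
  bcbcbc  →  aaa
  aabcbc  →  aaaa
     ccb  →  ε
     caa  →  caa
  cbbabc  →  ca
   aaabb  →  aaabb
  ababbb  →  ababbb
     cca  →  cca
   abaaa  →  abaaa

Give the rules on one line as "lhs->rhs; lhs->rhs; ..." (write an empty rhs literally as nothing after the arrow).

  | cbba => c
  | aba
  | acaab
  | bcbcbc => abcbc => aabc => aaa

bba->; bc->a; ccb->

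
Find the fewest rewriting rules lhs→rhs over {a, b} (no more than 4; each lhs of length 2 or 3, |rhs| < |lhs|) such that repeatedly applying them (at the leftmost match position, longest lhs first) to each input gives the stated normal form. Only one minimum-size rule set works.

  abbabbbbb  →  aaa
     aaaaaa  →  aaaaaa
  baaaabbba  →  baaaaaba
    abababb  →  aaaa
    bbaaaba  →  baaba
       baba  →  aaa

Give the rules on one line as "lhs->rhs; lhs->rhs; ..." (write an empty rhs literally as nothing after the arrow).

bab->aa; bb->; bba->b; bbb->ab

  | abbabbbbb => abbbbbb => aabbbb => aaabb => aaa
  | aaaaaa
  | baaaabbba => baaaaaba
  | abababb => aaaabb => aaaa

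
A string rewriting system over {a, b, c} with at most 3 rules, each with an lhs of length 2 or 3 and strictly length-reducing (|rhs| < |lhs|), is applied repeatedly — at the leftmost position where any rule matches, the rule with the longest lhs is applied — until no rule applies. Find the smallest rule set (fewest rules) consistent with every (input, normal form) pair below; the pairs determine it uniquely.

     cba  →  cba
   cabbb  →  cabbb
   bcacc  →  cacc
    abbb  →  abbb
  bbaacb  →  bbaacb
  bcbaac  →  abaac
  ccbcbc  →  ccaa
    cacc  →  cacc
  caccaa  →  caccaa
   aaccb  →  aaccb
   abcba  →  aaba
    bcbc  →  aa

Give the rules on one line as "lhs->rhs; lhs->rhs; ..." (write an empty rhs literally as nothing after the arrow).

bc->a; bca->ca

  | cba
  | cabbb
  | bcacc => cacc
  | abbb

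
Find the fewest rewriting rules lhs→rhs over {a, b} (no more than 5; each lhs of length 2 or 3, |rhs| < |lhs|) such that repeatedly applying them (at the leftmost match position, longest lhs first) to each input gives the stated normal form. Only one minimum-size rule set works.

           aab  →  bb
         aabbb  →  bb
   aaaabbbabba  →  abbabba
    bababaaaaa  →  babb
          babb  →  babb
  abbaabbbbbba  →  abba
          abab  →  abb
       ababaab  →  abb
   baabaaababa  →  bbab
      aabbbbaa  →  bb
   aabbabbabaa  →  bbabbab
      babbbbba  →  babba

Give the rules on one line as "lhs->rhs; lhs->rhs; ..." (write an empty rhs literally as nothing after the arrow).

aa->b; aaa->; aba->ab; bbb->bb

  | aab => bb
  | aabbb => bbbb => bbb => bb
  | aaaabbbabba => abbbabba => abbabba
  | bababaaaaa => babbaaaaa => babbaa => babbb => babb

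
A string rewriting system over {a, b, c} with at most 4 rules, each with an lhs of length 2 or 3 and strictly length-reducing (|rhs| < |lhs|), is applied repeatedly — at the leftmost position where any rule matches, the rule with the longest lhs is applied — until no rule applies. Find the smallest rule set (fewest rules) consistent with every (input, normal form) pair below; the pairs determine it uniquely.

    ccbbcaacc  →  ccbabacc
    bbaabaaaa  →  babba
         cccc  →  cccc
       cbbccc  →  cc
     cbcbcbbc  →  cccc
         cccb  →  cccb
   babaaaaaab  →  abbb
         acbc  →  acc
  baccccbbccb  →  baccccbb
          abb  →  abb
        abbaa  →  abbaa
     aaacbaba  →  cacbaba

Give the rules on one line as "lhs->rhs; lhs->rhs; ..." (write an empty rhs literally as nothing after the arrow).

aaa->ca; bc->c; bca->ab; bcc->

  | ccbbcaacc => ccbabacc
  | bbaabaaaa => bbaabcaa => bbaaaba => bbcaba => babba
  | cccc
  | cbbccc => cbc => cc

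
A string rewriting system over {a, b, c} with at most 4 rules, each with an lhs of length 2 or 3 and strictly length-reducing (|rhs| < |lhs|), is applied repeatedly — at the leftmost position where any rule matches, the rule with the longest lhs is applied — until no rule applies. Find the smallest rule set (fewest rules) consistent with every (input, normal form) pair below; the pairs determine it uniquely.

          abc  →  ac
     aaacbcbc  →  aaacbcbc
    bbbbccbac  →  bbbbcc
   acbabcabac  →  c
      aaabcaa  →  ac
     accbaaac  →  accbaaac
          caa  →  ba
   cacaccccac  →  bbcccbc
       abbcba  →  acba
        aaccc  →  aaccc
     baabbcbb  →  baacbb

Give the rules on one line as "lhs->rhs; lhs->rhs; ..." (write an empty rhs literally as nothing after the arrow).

  | abc => ac
  | aaacbcbc
  | bbbbccbac => bbbbcc
  | acbabcabac => acbacabac => acabac => cbac => c

ab->a; aca->c; bac->; ca->b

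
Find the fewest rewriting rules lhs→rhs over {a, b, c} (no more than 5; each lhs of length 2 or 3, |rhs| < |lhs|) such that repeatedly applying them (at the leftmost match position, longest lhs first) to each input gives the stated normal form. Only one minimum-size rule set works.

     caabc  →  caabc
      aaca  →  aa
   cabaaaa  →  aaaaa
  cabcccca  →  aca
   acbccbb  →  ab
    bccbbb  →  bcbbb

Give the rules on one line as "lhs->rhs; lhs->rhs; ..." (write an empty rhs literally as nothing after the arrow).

  | caabc
  | aaca => aa
  | cabaaaa => aaaaa
  | cabcccca => acccca => accca => acca => aca

aac->a; acb->a; cab->a; cc->c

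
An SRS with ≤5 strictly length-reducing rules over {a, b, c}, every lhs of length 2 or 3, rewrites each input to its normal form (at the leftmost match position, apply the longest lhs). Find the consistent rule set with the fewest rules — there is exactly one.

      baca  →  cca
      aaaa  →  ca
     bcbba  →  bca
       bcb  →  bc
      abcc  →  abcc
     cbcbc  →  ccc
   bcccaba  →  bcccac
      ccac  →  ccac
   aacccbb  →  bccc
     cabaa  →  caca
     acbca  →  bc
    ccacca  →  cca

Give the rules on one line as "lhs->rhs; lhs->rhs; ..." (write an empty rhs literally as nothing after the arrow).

  | baca => cca
  | aaaa => baa => ca
  | bcbba => bcba => bca
  | bcb => bc

aa->b; acc->bb; ba->c; cb->c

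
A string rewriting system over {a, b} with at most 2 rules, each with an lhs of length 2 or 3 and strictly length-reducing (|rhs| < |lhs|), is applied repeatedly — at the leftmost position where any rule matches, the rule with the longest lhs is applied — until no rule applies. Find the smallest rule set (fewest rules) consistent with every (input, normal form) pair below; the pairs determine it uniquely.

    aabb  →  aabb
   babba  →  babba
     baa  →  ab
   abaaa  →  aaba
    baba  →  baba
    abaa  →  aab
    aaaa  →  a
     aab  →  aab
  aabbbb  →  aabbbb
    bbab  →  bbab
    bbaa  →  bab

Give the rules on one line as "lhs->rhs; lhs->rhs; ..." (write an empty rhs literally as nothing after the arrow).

aaa->; baa->ab

  | aabb
  | babba
  | baa => ab
  | abaaa => aaba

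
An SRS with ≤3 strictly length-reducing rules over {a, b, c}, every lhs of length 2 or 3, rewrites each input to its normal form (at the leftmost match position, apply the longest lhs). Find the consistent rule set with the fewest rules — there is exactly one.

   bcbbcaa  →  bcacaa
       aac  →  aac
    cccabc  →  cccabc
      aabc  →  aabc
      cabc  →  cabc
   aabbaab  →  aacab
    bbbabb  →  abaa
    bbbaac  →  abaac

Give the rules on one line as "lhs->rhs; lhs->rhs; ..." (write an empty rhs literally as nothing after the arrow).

bb->a; bba->c

  | bcbbcaa => bcacaa
  | aac
  | cccabc
  | aabc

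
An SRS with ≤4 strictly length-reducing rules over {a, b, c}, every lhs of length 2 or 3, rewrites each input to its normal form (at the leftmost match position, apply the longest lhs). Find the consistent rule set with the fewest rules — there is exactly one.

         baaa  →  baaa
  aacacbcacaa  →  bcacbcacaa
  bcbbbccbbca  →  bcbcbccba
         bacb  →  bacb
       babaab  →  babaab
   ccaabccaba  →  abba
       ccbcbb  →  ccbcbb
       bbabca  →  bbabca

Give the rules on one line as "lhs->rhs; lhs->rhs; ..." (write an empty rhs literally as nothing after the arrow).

aac->bc; bbc->cb; cca->

  | baaa
  | aacacbcacaa => bcacbcacaa
  | bcbbbccbbca => bcbcbcbbca => bcbcbccba
  | bacb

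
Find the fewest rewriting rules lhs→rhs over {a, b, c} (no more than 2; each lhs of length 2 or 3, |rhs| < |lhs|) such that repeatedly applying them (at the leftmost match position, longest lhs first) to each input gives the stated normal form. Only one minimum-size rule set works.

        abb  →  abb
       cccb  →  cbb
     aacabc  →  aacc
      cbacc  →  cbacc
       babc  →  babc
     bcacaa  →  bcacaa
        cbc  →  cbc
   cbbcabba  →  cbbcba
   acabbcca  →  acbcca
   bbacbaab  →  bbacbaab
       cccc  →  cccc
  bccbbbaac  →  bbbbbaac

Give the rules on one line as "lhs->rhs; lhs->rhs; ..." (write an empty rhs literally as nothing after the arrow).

cab->c; ccb->bb

  | abb
  | cccb => cbb
  | aacabc => aacc
  | cbacc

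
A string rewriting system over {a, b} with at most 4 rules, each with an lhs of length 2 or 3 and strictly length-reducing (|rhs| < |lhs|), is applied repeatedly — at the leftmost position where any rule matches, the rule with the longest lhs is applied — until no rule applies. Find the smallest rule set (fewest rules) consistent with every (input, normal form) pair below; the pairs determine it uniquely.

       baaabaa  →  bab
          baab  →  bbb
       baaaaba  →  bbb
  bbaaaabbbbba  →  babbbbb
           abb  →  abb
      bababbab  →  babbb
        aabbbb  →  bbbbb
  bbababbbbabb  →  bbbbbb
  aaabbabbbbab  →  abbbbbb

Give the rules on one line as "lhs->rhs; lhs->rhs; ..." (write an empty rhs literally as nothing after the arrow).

  | baaabaa => babbaa => baba => bab
  | baab => bbb
  | baaaaba => baabba => bbbba => bbb
  | bbaaaabbbbba => baaabbbbba => babbbbbba => babbbbb

aab->bb; aba->ab; bba->b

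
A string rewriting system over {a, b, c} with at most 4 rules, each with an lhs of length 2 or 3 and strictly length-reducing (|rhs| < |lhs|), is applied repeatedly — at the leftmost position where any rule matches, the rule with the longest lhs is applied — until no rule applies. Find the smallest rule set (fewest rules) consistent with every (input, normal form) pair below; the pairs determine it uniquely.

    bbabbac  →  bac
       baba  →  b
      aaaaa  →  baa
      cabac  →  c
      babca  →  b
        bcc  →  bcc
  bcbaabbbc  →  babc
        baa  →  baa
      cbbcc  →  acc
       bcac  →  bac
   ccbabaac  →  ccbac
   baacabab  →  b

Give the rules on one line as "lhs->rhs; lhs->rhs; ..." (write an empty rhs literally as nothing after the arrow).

  | bbabbac => aabbac => aaaac => bac
  | baba => b
  | aaaaa => baa
  | cabac => abac => c

aaa->b; aba->; bb->a; ca->a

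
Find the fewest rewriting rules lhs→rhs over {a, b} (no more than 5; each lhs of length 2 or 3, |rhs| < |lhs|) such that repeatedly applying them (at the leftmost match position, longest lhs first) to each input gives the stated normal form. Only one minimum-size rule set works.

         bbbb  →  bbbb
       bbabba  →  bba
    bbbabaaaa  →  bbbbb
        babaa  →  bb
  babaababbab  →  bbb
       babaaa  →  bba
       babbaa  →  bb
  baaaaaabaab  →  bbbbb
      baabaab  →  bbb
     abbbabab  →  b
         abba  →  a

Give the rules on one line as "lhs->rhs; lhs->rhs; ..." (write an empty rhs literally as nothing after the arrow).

  | bbbb
  | bbabba => bba
  | bbbabaaaa => bbbaaaa => bbbbaa => bbbbb
  | babaa => baa => bb

aa->b; aab->ba; ab->; abb->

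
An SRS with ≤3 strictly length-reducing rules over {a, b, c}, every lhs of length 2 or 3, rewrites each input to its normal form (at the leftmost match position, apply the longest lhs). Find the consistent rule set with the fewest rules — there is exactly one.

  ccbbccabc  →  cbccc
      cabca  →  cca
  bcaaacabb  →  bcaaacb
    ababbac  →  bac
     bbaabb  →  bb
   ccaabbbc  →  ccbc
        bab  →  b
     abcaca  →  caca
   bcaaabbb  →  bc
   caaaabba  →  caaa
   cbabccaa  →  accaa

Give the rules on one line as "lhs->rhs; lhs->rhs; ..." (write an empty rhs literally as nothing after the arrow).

ab->; cba->aa; cbb->b

  | ccbbccabc => cbccabc => cbccc
  | cabca => cca
  | bcaaacabb => bcaaacb
  | ababbac => abbac => bac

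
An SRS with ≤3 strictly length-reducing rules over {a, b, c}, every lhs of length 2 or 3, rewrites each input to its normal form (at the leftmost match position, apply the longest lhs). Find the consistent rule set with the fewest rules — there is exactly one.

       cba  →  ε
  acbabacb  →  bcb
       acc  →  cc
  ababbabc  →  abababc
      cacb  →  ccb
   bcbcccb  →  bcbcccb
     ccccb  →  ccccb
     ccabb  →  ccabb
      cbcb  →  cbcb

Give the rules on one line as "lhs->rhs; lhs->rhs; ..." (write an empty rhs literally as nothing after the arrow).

ac->c; bba->ba; cba->

  | cba => ε
  | acbabacb => cbabacb => bacb => bcb
  | acc => cc
  | ababbabc => abababc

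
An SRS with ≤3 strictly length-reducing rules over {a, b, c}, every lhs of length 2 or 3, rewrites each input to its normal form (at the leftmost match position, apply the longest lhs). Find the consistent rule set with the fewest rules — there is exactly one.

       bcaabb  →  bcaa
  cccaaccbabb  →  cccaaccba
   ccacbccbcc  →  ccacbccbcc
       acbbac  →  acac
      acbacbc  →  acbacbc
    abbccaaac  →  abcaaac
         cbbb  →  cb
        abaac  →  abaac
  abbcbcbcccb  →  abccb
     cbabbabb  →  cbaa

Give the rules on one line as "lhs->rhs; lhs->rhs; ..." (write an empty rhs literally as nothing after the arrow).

  | bcaabb => bcaa
  | cccaaccbabb => cccaaccba
  | ccacbccbcc
  | acbbac => acac

bb->; bbc->b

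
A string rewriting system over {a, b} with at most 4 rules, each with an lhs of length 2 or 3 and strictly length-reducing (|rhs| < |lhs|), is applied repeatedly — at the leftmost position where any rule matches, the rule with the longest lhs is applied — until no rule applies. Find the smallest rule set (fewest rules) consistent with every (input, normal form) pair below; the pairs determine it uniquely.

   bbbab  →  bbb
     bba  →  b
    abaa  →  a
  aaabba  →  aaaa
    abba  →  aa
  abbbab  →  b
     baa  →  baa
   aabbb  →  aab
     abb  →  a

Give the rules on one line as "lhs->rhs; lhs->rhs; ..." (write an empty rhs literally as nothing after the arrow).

  | bbbab => bbb
  | bba => b
  | abaa => a
  | aaabba => aaaa

aba->; abb->a; bba->b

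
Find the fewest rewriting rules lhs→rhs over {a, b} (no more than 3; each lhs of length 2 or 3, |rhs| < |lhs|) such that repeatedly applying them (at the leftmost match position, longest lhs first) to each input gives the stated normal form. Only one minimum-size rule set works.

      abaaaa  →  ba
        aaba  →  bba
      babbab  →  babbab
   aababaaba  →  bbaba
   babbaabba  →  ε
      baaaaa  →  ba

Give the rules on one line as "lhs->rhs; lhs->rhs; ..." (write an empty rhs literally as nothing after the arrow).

aa->b; baa->; bbb->

  | abaaaa => aaa => ba
  | aaba => bba
  | babbab
  | aababaaba => bbabaaba => bbaba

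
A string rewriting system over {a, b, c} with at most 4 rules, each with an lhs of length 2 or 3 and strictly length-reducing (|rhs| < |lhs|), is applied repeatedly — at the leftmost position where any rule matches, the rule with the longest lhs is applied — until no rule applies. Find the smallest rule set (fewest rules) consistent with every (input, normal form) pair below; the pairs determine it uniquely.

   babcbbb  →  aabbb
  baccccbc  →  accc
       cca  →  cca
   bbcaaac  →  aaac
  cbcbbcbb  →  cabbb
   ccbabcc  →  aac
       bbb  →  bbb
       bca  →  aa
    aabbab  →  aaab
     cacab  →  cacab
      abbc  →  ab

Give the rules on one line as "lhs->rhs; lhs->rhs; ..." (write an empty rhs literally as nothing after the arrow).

ba->a; bbc->b; bc->a; ccb->

  | babcbbb => abcbbb => aabbb
  | baccccbc => accccbc => accc
  | cca
  | bbcaaac => baaac => aaac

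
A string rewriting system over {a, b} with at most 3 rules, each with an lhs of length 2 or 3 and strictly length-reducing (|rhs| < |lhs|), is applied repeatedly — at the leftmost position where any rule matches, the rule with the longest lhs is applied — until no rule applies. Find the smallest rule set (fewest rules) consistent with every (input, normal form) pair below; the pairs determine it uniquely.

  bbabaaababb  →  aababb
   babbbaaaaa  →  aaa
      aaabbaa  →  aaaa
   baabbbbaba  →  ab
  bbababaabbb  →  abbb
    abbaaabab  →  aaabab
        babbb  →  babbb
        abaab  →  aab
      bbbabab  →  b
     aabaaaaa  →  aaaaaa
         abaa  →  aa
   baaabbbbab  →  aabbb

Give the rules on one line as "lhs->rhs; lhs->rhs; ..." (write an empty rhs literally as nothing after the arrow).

  | bbabaaababb => baaababb => aababb
  | babbbaaaaa => babaaaa => baaaa => aaa
  | aaabbaa => aaaa
  | baabbbbaba => abbbbaba => abbba => ab

baa->a; bba->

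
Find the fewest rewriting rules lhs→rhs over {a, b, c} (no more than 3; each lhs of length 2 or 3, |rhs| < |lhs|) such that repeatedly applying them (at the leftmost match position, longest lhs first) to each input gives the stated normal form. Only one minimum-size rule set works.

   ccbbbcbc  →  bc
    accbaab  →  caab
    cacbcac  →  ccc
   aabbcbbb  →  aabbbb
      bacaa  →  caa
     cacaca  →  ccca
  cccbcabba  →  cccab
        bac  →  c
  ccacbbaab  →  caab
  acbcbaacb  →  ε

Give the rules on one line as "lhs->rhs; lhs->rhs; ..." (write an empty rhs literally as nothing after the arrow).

  | ccbbbcbc => cbbcbc => bcbc => bc
  | accbaab => ccbaab => caab
  | cacbcac => ccbcac => ccac => ccc
  | aabbcbbb => aabbbb

ac->c; ba->; cb->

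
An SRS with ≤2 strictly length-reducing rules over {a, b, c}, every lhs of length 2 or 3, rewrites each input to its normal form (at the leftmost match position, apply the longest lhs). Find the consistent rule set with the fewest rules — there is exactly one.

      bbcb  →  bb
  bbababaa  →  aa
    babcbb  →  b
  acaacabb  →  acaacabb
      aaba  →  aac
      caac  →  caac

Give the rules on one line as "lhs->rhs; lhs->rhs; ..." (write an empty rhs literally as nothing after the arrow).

  | bbcb => bb
  | bbababaa => bcbabaa => babaa => cbaa => aa
  | babcbb => cbcbb => cbb => b
  | acaacabb

ba->c; cb->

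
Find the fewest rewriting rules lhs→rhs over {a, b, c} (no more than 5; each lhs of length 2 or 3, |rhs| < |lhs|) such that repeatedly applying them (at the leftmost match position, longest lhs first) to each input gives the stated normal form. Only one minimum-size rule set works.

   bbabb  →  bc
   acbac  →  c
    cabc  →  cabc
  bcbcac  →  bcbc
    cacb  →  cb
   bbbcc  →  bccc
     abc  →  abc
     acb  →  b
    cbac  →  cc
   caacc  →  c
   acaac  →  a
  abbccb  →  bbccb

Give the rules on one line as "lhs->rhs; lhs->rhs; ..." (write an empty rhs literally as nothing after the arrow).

  | bbabb => bbb => bc
  | acbac => bac => c
  | cabc
  | bcbcac => bcbc

abb->bb; ac->; ba->; bbb->bc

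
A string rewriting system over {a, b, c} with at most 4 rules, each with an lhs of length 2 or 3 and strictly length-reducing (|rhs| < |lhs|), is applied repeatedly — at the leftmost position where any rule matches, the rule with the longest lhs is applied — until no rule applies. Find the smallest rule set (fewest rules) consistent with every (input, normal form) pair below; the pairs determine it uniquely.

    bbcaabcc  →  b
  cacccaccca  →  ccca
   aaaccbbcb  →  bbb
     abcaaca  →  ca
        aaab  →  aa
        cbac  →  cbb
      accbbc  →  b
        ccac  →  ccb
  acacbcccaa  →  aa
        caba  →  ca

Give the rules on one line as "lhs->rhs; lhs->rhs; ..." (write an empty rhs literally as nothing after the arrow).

ab->; ac->b; bc->

  | bbcaabcc => baabcc => bacc => bbc => b
  | cacccaccca => cbccaccca => ccaccca => ccbcca => ccca
  | aaaccbbcb => aabcbbcb => acbbcb => bbbcb => bbb
  | abcaaca => caaca => caba => ca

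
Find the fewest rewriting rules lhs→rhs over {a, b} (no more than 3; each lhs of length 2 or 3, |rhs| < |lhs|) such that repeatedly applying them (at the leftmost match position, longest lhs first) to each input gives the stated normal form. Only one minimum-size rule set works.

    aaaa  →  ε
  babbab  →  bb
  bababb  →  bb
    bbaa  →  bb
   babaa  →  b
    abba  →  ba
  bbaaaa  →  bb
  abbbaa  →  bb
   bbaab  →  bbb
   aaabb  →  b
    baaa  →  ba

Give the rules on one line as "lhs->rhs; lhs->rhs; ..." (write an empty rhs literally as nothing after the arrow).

  | aaaa => aa => ε
  | babbab => bbab => bb
  | bababb => babb => bb
  | bbaa => bb

aa->; ab->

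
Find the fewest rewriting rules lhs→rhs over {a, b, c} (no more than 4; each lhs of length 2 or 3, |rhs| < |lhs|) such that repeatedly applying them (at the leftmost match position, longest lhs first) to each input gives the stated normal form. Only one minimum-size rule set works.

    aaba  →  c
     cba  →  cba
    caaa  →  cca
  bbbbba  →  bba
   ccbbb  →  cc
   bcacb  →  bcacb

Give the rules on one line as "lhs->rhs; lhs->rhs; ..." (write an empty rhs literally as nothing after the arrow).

  | aaba => aa => c
  | cba
  | caaa => cca
  | bbbbba => bba

aa->c; aab->a; bbb->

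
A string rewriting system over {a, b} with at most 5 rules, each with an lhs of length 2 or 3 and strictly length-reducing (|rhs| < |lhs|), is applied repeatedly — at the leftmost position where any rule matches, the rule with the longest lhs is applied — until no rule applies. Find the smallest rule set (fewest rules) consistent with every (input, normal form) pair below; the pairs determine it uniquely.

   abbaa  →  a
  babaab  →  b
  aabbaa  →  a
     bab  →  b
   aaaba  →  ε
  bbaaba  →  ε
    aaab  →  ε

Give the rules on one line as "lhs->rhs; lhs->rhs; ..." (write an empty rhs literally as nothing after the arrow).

aa->a; ab->; aba->; baa->aa

  | abbaa => baa => aa => a
  | babaab => bab => b
  | aabbaa => abbaa => baa => aa => a
  | bab => b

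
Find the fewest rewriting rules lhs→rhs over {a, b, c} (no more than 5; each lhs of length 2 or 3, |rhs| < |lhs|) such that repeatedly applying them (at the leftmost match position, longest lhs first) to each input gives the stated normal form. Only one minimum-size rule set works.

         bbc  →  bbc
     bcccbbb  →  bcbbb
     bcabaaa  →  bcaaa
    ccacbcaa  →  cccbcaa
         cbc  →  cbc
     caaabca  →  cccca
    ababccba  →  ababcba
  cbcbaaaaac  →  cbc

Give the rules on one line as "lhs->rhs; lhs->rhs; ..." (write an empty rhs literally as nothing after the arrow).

  | bbc
  | bcccbbb => bccbbb => bcbbb
  | bcabaaa => bcaaa
  | ccacbcaa => cccbcaa

aab->cc; ac->c; baa->a; bcc->bc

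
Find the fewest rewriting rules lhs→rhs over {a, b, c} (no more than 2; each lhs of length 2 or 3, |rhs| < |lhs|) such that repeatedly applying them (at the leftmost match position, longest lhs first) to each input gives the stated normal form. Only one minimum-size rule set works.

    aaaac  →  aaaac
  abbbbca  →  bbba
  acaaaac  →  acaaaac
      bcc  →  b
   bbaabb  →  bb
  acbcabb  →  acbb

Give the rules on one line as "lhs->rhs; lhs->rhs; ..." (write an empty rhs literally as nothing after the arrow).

  | aaaac
  | abbbbca => bbbca => bbba
  | acaaaac
  | bcc => bc => b

ab->; bc->b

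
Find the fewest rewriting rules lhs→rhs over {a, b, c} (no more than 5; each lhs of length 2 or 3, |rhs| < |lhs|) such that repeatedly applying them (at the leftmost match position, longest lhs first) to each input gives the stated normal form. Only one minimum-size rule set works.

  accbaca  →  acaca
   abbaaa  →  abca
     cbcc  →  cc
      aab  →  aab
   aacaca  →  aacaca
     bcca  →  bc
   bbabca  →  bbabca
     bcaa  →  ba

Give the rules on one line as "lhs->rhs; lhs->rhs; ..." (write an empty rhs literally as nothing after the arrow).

baa->c; caa->a; cb->; cca->c

  | accbaca => acaca
  | abbaaa => abca
  | cbcc => cc
  | aab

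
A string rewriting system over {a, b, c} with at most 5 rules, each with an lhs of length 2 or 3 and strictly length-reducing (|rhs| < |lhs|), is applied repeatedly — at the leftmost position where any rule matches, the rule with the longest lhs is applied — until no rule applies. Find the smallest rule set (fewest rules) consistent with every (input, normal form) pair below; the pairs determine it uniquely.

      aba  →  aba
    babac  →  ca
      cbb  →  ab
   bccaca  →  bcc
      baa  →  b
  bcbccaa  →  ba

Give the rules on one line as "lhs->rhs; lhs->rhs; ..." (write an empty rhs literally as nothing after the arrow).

aa->; ac->a; bab->c; cb->a

  | aba
  | babac => cac => ca
  | cbb => ab
  | bccaca => bccaa => bcc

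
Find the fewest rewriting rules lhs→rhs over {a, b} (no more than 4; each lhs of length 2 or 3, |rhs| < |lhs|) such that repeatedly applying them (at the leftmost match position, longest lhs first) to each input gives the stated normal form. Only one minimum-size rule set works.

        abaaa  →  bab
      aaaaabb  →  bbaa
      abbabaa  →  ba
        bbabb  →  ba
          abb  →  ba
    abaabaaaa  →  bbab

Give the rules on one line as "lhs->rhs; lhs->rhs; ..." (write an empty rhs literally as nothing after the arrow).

aaa->bb; aab->aa; abb->ba; bbb->b

  | abaaa => abbb => bab
  | aaaaabb => bbaabb => bbaab => bbaa
  | abbabaa => baabaa => baaaa => bbba => ba
  | bbabb => bbba => ba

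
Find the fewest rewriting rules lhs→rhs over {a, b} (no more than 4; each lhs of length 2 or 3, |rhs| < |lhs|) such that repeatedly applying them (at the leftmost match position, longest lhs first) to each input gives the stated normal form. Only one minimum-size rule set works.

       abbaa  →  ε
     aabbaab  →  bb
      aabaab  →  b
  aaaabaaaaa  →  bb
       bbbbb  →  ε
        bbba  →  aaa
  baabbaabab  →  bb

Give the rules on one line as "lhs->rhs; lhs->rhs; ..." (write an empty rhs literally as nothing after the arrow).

ab->; aba->bb; baa->ab; bbb->aa

  | abbaa => baa => ab => ε
  | aabbaab => abaab => bbab => bb
  | aabaab => abbab => bab => b
  | aaaabaaaaa => aaabbaaaa => aabaaaa => abbaaa => baaa => aba => bb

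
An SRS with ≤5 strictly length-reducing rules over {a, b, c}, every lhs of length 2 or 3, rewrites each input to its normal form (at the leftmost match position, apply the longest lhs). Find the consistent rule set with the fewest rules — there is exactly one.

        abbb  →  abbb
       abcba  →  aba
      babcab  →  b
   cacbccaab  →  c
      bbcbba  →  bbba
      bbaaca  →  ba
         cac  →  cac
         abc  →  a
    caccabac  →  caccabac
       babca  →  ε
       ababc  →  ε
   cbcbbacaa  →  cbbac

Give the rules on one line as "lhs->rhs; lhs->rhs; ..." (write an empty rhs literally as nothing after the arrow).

  | abbb
  | abcba => aba
  | babcab => abcab => aab => b
  | cacbccaab => caccaab => caccb => caa => c

aa->; bab->ab; bc->; ccb->a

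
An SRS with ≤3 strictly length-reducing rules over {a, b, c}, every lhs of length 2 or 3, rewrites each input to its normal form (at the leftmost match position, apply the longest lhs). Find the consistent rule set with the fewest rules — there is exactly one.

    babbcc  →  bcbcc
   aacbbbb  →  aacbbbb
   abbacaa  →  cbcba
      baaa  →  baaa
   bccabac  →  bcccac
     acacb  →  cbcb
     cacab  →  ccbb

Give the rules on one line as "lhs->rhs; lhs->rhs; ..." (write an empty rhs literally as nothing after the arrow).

  | babbcc => bcbcc
  | aacbbbb
  | abbacaa => cbacaa => cbcba
  | baaa

ab->c; aca->cb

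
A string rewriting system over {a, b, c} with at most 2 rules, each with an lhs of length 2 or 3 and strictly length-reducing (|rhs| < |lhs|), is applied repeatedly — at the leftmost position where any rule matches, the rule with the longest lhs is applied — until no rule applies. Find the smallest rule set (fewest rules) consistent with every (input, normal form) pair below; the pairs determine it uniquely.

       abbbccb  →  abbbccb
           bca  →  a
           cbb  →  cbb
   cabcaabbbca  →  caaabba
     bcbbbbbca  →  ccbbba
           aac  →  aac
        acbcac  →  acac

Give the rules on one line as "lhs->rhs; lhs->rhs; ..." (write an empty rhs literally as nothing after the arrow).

  | abbbccb
  | bca => a
  | cbb
  | cabcaabbbca => caaabbbca => caaabba

bca->a; bcb->cc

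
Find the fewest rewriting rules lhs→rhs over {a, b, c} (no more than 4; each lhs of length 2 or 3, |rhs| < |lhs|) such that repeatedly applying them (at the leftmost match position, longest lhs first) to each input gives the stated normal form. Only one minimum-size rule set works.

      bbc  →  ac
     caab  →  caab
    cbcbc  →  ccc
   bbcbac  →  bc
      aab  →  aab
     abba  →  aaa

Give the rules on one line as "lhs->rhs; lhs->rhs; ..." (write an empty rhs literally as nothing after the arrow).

  | bbc => ac
  | caab
  | cbcbc => ccbc => ccc
  | bbcbac => acbac => acac => bc

aca->b; bb->a; cb->c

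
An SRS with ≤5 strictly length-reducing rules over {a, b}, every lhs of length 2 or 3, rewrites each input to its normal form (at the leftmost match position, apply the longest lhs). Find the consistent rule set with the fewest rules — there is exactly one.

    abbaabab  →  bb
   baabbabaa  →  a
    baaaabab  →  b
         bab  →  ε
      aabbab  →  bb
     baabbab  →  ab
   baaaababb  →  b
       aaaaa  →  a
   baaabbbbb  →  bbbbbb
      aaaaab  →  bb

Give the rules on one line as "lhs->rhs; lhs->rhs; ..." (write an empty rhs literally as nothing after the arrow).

aa->a; aab->bb; ba->; bab->ba

  | abbaabab => ababab => abaab => aab => bb
  | baabbabaa => abbabaa => abbaaa => abaa => aa => a
  | baaaabab => aaabab => aabab => bbab => bba => b
  | bab => ba => ε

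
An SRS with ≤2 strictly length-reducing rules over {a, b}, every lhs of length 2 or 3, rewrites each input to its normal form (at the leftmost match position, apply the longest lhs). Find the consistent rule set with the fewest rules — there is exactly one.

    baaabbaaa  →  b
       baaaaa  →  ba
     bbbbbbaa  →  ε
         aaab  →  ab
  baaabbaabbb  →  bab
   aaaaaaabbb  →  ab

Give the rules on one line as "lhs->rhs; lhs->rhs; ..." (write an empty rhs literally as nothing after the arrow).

  | baaabbaaa => babbaaa => baaaa => baa => b
  | baaaaa => baaa => ba
  | bbbbbbaa => bbbbaa => bbaa => aa => ε
  | aaab => ab

aa->; bb->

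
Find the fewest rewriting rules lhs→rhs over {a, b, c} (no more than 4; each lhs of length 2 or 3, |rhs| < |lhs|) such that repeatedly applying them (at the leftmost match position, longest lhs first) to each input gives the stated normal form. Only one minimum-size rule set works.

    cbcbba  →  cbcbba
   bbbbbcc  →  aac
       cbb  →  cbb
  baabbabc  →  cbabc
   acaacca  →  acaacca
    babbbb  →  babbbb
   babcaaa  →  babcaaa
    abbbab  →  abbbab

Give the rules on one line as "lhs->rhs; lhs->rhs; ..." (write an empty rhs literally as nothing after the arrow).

aab->c; baa->aa; bbc->aa

  | cbcbba
  | bbbbbcc => bbbaac => bbaac => baac => aac
  | cbb
  | baabbabc => aabbabc => cbabc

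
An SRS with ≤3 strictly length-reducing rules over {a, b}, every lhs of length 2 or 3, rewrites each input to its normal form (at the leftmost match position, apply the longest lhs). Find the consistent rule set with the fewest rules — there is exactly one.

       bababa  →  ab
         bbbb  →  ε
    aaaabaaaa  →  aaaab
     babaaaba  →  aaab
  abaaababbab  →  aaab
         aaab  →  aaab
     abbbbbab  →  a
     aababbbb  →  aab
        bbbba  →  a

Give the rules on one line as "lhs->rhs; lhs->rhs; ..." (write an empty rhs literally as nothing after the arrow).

  | bababa => bbaba => aba => ab
  | bbbb => bb => ε
  | aaaabaaaa => aaaabaaa => aaaabaa => aaaaba => aaaab
  | babaaaba => bbaaaba => aaaba => aaab

ba->b; bb->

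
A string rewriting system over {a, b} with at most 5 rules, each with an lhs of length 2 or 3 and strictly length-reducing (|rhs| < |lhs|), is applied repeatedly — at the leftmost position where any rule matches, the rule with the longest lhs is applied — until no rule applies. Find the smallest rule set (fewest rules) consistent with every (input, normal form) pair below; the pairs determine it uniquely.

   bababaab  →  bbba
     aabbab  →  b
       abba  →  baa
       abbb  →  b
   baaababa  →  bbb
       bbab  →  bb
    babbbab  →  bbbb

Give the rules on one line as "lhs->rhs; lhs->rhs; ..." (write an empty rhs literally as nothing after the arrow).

  | bababaab => bbbaab => bbba
  | aabbab => abaab => bab => b
  | abba => baa
  | abbb => bab => b

aaa->; ab->; aba->b; abb->ba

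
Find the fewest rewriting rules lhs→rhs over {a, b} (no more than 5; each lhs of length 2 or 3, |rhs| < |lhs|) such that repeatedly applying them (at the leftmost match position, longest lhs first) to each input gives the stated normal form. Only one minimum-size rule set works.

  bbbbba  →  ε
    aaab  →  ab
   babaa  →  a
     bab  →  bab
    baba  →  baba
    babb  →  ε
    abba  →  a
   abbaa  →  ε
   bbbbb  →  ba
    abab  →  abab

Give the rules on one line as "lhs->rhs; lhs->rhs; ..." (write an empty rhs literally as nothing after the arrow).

aa->; aab->ba; baa->aa; bb->a

  | bbbbba => abbba => aaba => baa => aa => ε
  | aaab => ab
  | babaa => baaa => aaa => a
  | bab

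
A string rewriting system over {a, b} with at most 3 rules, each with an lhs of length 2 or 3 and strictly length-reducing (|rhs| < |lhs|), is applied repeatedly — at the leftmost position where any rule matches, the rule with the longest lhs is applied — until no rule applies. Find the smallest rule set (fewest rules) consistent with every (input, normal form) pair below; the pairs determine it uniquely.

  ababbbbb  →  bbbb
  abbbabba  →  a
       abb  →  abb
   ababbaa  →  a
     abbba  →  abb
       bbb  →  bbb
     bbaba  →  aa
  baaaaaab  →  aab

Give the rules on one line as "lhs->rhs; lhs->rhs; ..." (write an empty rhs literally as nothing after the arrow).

  | ababbbbb => aaabbbb => bbbb
  | abbbabba => abbaaba => ababa => aaaa => a
  | abb
  | ababbaa => aaabaa => baa => a

aaa->; ba->; bab->aa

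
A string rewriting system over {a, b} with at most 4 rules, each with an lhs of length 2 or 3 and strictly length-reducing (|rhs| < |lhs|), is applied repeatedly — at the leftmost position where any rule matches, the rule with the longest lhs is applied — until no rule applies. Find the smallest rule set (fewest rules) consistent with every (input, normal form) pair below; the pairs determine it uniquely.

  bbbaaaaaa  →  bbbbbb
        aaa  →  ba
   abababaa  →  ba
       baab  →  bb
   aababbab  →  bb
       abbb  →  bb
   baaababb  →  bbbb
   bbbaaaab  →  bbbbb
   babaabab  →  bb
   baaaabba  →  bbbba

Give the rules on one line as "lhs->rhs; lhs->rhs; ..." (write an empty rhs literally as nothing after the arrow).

  | bbbaaaaaa => bbbbaaaa => bbbbbaa => bbbbbb
  | aaa => ba
  | abababaa => babaa => ba
  | baab => bb

aa->b; aab->b; ab->; aba->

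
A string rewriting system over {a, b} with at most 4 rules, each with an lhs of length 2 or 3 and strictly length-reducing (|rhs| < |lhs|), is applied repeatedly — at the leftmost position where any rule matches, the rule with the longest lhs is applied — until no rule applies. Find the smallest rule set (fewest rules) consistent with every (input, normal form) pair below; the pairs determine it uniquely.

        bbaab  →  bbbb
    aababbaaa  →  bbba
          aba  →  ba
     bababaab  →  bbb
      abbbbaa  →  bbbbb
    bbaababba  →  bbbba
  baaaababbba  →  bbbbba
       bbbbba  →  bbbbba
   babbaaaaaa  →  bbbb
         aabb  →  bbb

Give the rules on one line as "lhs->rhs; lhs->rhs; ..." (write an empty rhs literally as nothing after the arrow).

  | bbaab => bbbb
  | aababbaaa => bbabbaaa => bbaaa => bbba
  | aba => ba
  | bababaab => abaab => baab => bbb

aa->b; ab->b; bab->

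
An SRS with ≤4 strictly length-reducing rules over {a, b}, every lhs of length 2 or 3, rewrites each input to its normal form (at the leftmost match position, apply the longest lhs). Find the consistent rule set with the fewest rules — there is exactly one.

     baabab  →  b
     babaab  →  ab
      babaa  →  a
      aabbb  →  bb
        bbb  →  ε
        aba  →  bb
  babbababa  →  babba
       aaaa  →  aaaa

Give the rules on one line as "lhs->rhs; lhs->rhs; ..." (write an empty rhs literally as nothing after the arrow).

  | baabab => babab => bbbb => b
  | babaab => bbbab => ab
  | babaa => bbba => a
  | aabbb => bb

aab->; aba->bb; baa->ba; bbb->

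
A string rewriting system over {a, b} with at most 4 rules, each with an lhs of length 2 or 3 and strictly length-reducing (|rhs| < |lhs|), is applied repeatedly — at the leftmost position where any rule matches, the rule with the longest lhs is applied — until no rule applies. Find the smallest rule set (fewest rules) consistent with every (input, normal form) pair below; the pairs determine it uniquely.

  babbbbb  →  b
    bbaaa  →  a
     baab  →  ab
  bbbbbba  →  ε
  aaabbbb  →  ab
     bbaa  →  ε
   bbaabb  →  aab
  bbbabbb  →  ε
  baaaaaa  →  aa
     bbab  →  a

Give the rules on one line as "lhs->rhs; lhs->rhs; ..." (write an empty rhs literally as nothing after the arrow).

aaa->; ba->; bab->aa; bbb->a

  | babbbbb => aabbbb => aaab => b
  | bbaaa => baa => a
  | baab => ab
  | bbbbbba => abbba => aaa => ε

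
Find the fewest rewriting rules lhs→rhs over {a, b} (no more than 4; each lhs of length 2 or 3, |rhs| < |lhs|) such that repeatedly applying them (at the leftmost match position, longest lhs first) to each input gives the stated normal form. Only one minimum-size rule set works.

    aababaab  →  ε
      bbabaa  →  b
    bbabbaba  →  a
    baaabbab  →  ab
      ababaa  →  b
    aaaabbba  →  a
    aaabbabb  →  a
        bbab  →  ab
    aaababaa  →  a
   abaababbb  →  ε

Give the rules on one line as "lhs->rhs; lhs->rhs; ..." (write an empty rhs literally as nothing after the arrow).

aa->b; ba->; bb->; bbb->ab

  | aababaab => bbabaab => abaab => aab => bb => ε
  | bbabaa => abaa => aa => b
  | bbabbaba => abbaba => aaba => bba => a
  | baaabbab => aabbab => bbbab => abab => ab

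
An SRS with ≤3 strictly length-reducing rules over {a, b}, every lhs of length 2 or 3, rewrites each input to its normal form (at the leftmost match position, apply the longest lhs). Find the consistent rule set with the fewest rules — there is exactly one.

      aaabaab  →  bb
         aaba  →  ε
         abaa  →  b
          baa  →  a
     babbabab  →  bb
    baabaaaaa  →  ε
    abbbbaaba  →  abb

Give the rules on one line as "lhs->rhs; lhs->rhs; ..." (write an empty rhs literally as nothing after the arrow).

aa->; aba->bb; ba->

  | aaabaab => abaab => bbab => bb
  | aaba => ba => ε
  | abaa => bba => b
  | baa => a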